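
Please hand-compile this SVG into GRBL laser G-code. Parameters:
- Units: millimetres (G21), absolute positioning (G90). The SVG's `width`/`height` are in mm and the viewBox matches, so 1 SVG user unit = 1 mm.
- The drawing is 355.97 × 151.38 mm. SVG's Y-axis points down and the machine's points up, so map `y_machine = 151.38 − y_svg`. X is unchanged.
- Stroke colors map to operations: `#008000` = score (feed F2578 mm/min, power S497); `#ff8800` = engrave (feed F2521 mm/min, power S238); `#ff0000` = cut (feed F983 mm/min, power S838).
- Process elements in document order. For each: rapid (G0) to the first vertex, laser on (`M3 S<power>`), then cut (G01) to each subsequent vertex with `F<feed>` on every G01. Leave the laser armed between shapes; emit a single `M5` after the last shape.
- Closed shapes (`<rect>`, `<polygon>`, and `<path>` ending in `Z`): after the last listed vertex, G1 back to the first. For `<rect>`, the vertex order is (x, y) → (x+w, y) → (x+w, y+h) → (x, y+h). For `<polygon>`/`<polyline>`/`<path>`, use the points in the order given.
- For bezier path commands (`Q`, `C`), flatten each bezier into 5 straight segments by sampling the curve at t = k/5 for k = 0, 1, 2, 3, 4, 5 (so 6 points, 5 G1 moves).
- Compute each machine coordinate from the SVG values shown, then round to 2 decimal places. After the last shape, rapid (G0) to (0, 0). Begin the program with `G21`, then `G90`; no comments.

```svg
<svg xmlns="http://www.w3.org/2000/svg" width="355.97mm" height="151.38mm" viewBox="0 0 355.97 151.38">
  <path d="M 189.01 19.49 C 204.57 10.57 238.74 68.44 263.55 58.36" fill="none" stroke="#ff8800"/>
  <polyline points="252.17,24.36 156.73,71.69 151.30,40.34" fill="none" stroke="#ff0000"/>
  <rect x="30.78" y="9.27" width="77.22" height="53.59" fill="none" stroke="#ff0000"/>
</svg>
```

G21
G90
G0 X189.01 Y131.89
M3 S238
G01 X200.36 Y130.31 F2521
G01 X214.82 Y119.16 F2521
G01 X231.08 Y104.92 F2521
G01 X247.76 Y94.05 F2521
G01 X263.55 Y93.02 F2521
G0 X252.17 Y127.02
M3 S838
G01 X156.73 Y79.69 F983
G01 X151.30 Y111.04 F983
G0 X30.78 Y142.11
M3 S838
G01 X108.00 Y142.11 F983
G01 X108.00 Y88.52 F983
G01 X30.78 Y88.52 F983
G01 X30.78 Y142.11 F983
M5
G0 X0.00 Y0.00

viewBox `0 0 355.97 151.38` with mm width/height → 1 unit = 1 mm. Flip: y_m = 151.38 − y_svg.

**Shape 1** — `<path>` cubic bezier, stroke `#ff8800` → engrave (S238, F2521). Control points (SVG): P0=(189.01,19.49), P1=(204.57,10.57), P2=(238.74,68.44), P3=(263.55,58.36); sampled at t=k/5. Machine vertices: (189.01,131.89) → (200.36,130.31) → (214.82,119.16) → (231.08,104.92) → (247.76,94.05) → (263.55,93.02). Open path.

**Shape 2** — `<polyline>` open polyline, stroke `#ff0000` → cut (S838, F983). Machine vertices: (252.17,127.02) → (156.73,79.69) → (151.30,111.04). Open path.

**Shape 3** — `<rect>` rectangle, stroke `#ff0000` → cut (S838, F983). Machine vertices: (30.78,142.11) → (108.00,142.11) → (108.00,88.52) → (30.78,88.52) → (30.78,142.11). Closed: final G1 returns to the first vertex.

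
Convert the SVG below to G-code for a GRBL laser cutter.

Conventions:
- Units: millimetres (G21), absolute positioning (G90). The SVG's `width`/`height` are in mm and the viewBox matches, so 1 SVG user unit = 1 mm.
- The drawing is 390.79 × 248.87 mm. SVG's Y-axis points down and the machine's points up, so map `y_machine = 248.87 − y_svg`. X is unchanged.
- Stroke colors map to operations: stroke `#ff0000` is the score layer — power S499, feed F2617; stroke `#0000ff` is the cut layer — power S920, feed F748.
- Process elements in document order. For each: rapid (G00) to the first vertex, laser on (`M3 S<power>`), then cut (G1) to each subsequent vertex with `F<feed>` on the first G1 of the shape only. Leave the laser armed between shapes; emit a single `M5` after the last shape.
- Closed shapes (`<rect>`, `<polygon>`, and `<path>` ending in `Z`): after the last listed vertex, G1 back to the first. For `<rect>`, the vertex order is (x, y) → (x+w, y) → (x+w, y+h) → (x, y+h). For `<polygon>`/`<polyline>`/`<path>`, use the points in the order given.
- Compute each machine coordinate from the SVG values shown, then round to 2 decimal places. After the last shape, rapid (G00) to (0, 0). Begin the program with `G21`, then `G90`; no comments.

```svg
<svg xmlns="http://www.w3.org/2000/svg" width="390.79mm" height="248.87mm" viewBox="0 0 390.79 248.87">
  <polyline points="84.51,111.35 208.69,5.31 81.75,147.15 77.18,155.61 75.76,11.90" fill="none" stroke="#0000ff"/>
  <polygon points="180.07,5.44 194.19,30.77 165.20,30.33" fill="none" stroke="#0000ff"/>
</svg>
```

G21
G90
G00 X84.51 Y137.52
M3 S920
G1 X208.69 Y243.56 F748
G1 X81.75 Y101.72
G1 X77.18 Y93.26
G1 X75.76 Y236.97
G00 X180.07 Y243.43
M3 S920
G1 X194.19 Y218.10 F748
G1 X165.20 Y218.54
G1 X180.07 Y243.43
M5
G00 X0.00 Y0.00

1 u = 1 mm; y_m = 248.87 − y.

[1] `<polyline>` open polyline, #0000ff→cut S920 F748: (84.51,137.52) → (208.69,243.56) → (81.75,101.72) → (77.18,93.26) → (75.76,236.97)

[2] `<polygon>` regular polygon, #0000ff→cut S920 F748: (180.07,243.43) → (194.19,218.10) → (165.20,218.54) → (180.07,243.43) (closed)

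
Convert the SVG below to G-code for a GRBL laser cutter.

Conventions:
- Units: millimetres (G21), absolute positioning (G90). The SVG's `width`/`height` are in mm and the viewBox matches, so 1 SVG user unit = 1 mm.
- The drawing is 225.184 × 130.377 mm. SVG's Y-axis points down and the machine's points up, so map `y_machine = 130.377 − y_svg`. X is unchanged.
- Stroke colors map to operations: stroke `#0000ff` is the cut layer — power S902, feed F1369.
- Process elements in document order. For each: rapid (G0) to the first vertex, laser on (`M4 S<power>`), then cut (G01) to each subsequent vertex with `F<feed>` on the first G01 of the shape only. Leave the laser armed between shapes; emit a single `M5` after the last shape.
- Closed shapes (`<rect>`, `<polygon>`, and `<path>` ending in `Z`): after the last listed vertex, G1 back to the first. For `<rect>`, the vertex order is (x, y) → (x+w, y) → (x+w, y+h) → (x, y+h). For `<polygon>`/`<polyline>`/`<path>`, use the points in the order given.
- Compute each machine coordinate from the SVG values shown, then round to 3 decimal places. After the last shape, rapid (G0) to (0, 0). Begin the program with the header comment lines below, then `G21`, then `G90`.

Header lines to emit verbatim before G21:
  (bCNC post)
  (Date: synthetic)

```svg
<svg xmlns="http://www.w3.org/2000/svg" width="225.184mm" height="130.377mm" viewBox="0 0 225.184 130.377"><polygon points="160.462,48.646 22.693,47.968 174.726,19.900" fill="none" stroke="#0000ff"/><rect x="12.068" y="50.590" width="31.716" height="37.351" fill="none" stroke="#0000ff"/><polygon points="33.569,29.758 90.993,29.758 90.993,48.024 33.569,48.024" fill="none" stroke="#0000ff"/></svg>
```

(bCNC post)
(Date: synthetic)
G21
G90
G0 X160.462 Y81.731
M4 S902
G01 X22.693 Y82.409 F1369
G01 X174.726 Y110.477
G01 X160.462 Y81.731
G0 X12.068 Y79.787
M4 S902
G01 X43.784 Y79.787 F1369
G01 X43.784 Y42.436
G01 X12.068 Y42.436
G01 X12.068 Y79.787
G0 X33.569 Y100.619
M4 S902
G01 X90.993 Y100.619 F1369
G01 X90.993 Y82.353
G01 X33.569 Y82.353
G01 X33.569 Y100.619
M5
G0 X0.000 Y0.000

viewBox `0 0 225.184 130.377` with mm width/height → 1 unit = 1 mm. Flip: y_m = 130.377 − y_svg.

**Shape 1** — `<polygon>` closed polygon, stroke `#0000ff` → cut (S902, F1369). Machine vertices: (160.462,81.731) → (22.693,82.409) → (174.726,110.477) → (160.462,81.731). Closed: final G1 returns to the first vertex.

**Shape 2** — `<rect>` rectangle, stroke `#0000ff` → cut (S902, F1369). Machine vertices: (12.068,79.787) → (43.784,79.787) → (43.784,42.436) → (12.068,42.436) → (12.068,79.787). Closed: final G1 returns to the first vertex.

**Shape 3** — `<polygon>` rectangle, stroke `#0000ff` → cut (S902, F1369). Machine vertices: (33.569,100.619) → (90.993,100.619) → (90.993,82.353) → (33.569,82.353) → (33.569,100.619). Closed: final G1 returns to the first vertex.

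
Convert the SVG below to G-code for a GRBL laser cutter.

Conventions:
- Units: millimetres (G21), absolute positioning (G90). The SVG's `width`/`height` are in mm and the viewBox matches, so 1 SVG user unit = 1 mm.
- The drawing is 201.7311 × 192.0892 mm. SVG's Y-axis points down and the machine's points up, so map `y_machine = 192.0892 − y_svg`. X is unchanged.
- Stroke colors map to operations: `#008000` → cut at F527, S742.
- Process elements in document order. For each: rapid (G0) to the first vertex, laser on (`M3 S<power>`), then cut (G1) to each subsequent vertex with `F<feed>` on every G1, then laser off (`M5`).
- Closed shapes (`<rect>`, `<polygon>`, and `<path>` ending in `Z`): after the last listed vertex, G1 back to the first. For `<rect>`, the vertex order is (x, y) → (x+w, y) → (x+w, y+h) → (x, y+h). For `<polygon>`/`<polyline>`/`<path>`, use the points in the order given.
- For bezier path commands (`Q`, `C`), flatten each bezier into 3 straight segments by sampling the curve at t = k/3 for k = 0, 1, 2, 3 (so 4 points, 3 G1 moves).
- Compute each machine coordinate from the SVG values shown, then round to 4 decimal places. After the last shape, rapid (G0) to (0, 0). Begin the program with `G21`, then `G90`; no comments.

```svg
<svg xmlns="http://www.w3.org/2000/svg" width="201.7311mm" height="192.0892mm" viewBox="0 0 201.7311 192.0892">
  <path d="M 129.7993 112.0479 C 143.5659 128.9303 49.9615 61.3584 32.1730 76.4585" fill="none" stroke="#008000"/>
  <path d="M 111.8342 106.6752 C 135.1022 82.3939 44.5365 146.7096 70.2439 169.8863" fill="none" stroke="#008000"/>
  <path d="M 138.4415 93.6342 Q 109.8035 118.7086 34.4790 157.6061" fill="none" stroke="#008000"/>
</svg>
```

G21
G90
G0 X129.7993 Y80.0413
M3 S742
G1 X114.5603 Y85.1205 F527
G1 X68.4488 Y109.3633 F527
G1 X32.1730 Y115.6307 F527
M5
G0 X111.8342 Y85.4140
M3 S742
G1 X105.6801 Y84.9680 F527
G1 X74.7717 Y54.2876 F527
G1 X70.2439 Y22.2029 F527
M5
G0 X138.4415 Y98.4550
M3 S742
G1 X114.1621 Y80.2028 F527
G1 X79.5079 Y58.8789 F527
G1 X34.4790 Y34.4831 F527
M5
G0 X0.0000 Y0.0000

viewBox `0 0 201.7311 192.0892` with mm width/height → 1 unit = 1 mm. Flip: y_m = 192.0892 − y_svg.

**Shape 1** — `<path>` cubic bezier, stroke `#008000` → cut (S742, F527). Control points (SVG): P0=(129.7993,112.0479), P1=(143.5659,128.9303), P2=(49.9615,61.3584), P3=(32.1730,76.4585); sampled at t=k/3. Machine vertices: (129.7993,80.0413) → (114.5603,85.1205) → (68.4488,109.3633) → (32.1730,115.6307). Open path.

**Shape 2** — `<path>` cubic bezier, stroke `#008000` → cut (S742, F527). Control points (SVG): P0=(111.8342,106.6752), P1=(135.1022,82.3939), P2=(44.5365,146.7096), P3=(70.2439,169.8863); sampled at t=k/3. Machine vertices: (111.8342,85.4140) → (105.6801,84.9680) → (74.7717,54.2876) → (70.2439,22.2029). Open path.

**Shape 3** — `<path>` quadratic bezier, stroke `#008000` → cut (S742, F527). Control points (SVG): P0=(138.4415,93.6342), P1=(109.8035,118.7086), P2=(34.4790,157.6061); sampled at t=k/3. Machine vertices: (138.4415,98.4550) → (114.1621,80.2028) → (79.5079,58.8789) → (34.4790,34.4831). Open path.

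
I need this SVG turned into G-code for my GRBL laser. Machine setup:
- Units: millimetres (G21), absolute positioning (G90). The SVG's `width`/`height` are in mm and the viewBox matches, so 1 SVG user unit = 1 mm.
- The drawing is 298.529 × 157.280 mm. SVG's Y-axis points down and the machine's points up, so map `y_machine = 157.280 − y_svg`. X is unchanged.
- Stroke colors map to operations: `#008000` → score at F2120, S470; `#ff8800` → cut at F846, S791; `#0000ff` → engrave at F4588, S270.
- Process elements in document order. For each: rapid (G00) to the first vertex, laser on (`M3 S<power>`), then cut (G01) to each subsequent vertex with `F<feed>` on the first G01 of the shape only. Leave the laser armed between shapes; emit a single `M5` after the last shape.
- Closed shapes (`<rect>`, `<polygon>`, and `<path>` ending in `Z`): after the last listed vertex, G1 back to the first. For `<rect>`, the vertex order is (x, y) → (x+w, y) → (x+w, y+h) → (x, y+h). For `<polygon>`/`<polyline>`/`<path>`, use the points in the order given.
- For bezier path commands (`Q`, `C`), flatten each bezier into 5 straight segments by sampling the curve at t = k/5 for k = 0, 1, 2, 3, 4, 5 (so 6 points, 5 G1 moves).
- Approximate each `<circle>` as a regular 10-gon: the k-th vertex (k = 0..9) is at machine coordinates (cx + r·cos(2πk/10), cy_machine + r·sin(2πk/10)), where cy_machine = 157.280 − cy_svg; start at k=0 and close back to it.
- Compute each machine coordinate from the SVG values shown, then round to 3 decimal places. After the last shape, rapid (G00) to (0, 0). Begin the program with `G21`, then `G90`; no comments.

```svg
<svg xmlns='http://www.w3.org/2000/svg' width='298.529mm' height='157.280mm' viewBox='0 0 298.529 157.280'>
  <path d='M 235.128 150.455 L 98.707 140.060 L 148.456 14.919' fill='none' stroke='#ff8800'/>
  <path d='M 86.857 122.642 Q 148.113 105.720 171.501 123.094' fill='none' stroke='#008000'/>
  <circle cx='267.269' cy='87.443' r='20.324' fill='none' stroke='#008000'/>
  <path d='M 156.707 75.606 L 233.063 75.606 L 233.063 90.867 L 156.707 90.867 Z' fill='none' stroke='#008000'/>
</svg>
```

Since the viewBox matches the mm dimensions, user units are millimetres directly. The only transform is the Y-flip y_m = 157.280 − y_svg.

Shape 1 is a open polyline drawn with `<path>`. Its stroke #ff8800 means cut at S791, F846. After flipping Y the toolpath is (235.128,6.825) → (98.707,17.220) → (148.456,142.361).

Shape 2 is a quadratic bezier drawn with `<path>`. Its stroke #008000 means score at S470, F2120. After flipping Y the toolpath is (86.857,34.638) → (109.845,40.035) → (129.803,42.688) → (146.732,42.598) → (160.631,39.764) → (171.501,34.186).

Shape 3 is a circle drawn with `<circle>`. Its stroke #008000 means score at S470, F2120. After flipping Y the toolpath is (287.593,69.837) → (283.711,81.783) → (273.549,89.166) → (260.989,89.166) → (250.827,81.783) → (246.945,69.837) → (250.827,57.891) → (260.989,50.508) → (273.549,50.508) → (283.711,57.891) → (287.593,69.837), returning to the start.

Shape 4 is a rectangle drawn with `<path>`. Its stroke #008000 means score at S470, F2120. After flipping Y the toolpath is (156.707,81.674) → (233.063,81.674) → (233.063,66.413) → (156.707,66.413) → (156.707,81.674), returning to the start.

G21
G90
G00 X235.128 Y6.825
M3 S791
G01 X98.707 Y17.220 F846
G01 X148.456 Y142.361
G00 X86.857 Y34.638
M3 S470
G01 X109.845 Y40.035 F2120
G01 X129.803 Y42.688
G01 X146.732 Y42.598
G01 X160.631 Y39.764
G01 X171.501 Y34.186
G00 X287.593 Y69.837
M3 S470
G01 X283.711 Y81.783 F2120
G01 X273.549 Y89.166
G01 X260.989 Y89.166
G01 X250.827 Y81.783
G01 X246.945 Y69.837
G01 X250.827 Y57.891
G01 X260.989 Y50.508
G01 X273.549 Y50.508
G01 X283.711 Y57.891
G01 X287.593 Y69.837
G00 X156.707 Y81.674
M3 S470
G01 X233.063 Y81.674 F2120
G01 X233.063 Y66.413
G01 X156.707 Y66.413
G01 X156.707 Y81.674
M5
G00 X0.000 Y0.000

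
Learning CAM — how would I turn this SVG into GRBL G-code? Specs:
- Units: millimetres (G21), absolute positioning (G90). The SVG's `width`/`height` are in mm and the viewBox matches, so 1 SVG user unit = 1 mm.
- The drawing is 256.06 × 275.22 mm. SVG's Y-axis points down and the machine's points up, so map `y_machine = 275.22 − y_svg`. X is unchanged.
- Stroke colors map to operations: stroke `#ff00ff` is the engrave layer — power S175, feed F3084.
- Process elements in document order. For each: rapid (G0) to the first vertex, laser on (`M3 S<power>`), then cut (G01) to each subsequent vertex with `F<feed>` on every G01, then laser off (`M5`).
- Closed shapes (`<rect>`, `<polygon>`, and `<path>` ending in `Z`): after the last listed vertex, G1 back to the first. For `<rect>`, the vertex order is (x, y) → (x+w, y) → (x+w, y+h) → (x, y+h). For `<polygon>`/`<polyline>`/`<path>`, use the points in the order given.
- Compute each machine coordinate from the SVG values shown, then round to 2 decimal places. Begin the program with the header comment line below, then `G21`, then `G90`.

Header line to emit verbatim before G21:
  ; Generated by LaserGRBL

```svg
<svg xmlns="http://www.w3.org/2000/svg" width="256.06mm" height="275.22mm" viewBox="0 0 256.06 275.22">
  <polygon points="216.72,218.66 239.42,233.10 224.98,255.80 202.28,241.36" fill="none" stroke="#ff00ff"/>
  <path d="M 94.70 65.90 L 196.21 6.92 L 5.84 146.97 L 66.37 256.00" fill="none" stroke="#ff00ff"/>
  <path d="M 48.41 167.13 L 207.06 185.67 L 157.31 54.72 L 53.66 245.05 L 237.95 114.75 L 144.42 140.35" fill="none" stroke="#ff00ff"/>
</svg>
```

viewBox `0 0 256.06 275.22` with mm width/height → 1 unit = 1 mm. Flip: y_m = 275.22 − y_svg.

**Shape 1** — `<polygon>` regular polygon, stroke `#ff00ff` → engrave (S175, F3084). Machine vertices: (216.72,56.56) → (239.42,42.12) → (224.98,19.42) → (202.28,33.86) → (216.72,56.56). Closed: final G1 returns to the first vertex.

**Shape 2** — `<path>` open polyline, stroke `#ff00ff` → engrave (S175, F3084). Machine vertices: (94.70,209.32) → (196.21,268.30) → (5.84,128.25) → (66.37,19.22). Open path.

**Shape 3** — `<path>` open polyline, stroke `#ff00ff` → engrave (S175, F3084). Machine vertices: (48.41,108.09) → (207.06,89.55) → (157.31,220.50) → (53.66,30.17) → (237.95,160.47) → (144.42,134.87). Open path.

; Generated by LaserGRBL
G21
G90
G0 X216.72 Y56.56
M3 S175
G01 X239.42 Y42.12 F3084
G01 X224.98 Y19.42 F3084
G01 X202.28 Y33.86 F3084
G01 X216.72 Y56.56 F3084
M5
G0 X94.70 Y209.32
M3 S175
G01 X196.21 Y268.30 F3084
G01 X5.84 Y128.25 F3084
G01 X66.37 Y19.22 F3084
M5
G0 X48.41 Y108.09
M3 S175
G01 X207.06 Y89.55 F3084
G01 X157.31 Y220.50 F3084
G01 X53.66 Y30.17 F3084
G01 X237.95 Y160.47 F3084
G01 X144.42 Y134.87 F3084
M5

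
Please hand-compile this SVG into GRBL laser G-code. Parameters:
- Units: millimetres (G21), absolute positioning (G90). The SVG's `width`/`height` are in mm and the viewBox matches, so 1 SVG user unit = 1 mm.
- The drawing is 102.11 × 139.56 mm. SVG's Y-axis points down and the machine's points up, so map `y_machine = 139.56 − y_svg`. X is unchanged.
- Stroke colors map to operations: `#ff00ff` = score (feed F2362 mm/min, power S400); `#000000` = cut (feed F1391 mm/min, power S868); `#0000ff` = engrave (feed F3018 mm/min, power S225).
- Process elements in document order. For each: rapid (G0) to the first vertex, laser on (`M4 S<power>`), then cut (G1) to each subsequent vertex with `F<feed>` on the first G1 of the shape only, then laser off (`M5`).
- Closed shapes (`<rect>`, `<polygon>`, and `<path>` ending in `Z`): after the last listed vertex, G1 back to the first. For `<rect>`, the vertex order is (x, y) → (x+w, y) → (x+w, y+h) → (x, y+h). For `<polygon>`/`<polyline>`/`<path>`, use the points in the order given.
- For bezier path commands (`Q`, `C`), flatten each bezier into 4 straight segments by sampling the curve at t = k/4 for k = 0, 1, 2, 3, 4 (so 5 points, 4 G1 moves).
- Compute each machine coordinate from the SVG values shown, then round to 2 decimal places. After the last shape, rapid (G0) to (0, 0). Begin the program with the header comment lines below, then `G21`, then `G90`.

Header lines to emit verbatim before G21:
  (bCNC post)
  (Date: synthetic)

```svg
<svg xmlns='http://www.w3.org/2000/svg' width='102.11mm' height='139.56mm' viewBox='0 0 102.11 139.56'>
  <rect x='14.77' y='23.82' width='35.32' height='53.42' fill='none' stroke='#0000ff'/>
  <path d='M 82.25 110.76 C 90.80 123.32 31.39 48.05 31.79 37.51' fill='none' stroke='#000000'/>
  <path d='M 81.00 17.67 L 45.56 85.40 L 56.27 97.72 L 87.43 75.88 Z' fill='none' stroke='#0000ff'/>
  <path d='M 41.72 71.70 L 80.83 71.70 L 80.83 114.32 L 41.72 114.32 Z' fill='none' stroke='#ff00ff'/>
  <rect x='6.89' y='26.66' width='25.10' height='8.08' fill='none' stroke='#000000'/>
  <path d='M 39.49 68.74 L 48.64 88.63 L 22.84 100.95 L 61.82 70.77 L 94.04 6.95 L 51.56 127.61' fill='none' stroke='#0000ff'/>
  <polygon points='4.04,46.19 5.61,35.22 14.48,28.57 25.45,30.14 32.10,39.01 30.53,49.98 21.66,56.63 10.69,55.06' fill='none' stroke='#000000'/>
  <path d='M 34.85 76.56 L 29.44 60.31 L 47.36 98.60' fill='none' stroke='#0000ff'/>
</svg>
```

(bCNC post)
(Date: synthetic)
G21
G90
G0 X14.77 Y115.74
M4 S225
G1 X50.09 Y115.74 F3018
G1 X50.09 Y62.32
G1 X14.77 Y62.32
G1 X14.77 Y115.74
M5
G0 X82.25 Y28.80
M4 S868
G1 X77.92 Y33.46 F1391
G1 X60.08 Y56.76
G1 X40.71 Y84.39
G1 X31.79 Y102.05
M5
G0 X81.00 Y121.89
M4 S225
G1 X45.56 Y54.16 F3018
G1 X56.27 Y41.84
G1 X87.43 Y63.68
G1 X81.00 Y121.89
M5
G0 X41.72 Y67.86
M4 S400
G1 X80.83 Y67.86 F2362
G1 X80.83 Y25.24
G1 X41.72 Y25.24
G1 X41.72 Y67.86
M5
G0 X6.89 Y112.90
M4 S868
G1 X31.99 Y112.90 F1391
G1 X31.99 Y104.82
G1 X6.89 Y104.82
G1 X6.89 Y112.90
M5
G0 X39.49 Y70.82
M4 S225
G1 X48.64 Y50.93 F3018
G1 X22.84 Y38.61
G1 X61.82 Y68.79
G1 X94.04 Y132.61
G1 X51.56 Y11.95
M5
G0 X4.04 Y93.37
M4 S868
G1 X5.61 Y104.34 F1391
G1 X14.48 Y110.99
G1 X25.45 Y109.42
G1 X32.10 Y100.55
G1 X30.53 Y89.58
G1 X21.66 Y82.93
G1 X10.69 Y84.50
G1 X4.04 Y93.37
M5
G0 X34.85 Y63.00
M4 S225
G1 X29.44 Y79.25 F3018
G1 X47.36 Y40.96
M5
G0 X0.00 Y0.00

1 u = 1 mm; y_m = 139.56 − y.

[1] `<rect>` rectangle, #0000ff→engrave S225 F3018: (14.77,115.74) → (50.09,115.74) → (50.09,62.32) → (14.77,62.32) → (14.77,115.74) (closed)

[2] `<path>` cubic bezier, #000000→cut S868 F1391: (82.25,28.80) → (77.92,33.46) → (60.08,56.76) → (40.71,84.39) → (31.79,102.05)

[3] `<path>` closed polygon, #0000ff→engrave S225 F3018: (81.00,121.89) → (45.56,54.16) → (56.27,41.84) → (87.43,63.68) → (81.00,121.89) (closed)

[4] `<path>` rectangle, #ff00ff→score S400 F2362: (41.72,67.86) → (80.83,67.86) → (80.83,25.24) → (41.72,25.24) → (41.72,67.86) (closed)

[5] `<rect>` rectangle, #000000→cut S868 F1391: (6.89,112.90) → (31.99,112.90) → (31.99,104.82) → (6.89,104.82) → (6.89,112.90) (closed)

[6] `<path>` open polyline, #0000ff→engrave S225 F3018: (39.49,70.82) → (48.64,50.93) → (22.84,38.61) → (61.82,68.79) → (94.04,132.61) → (51.56,11.95)

[7] `<polygon>` regular polygon, #000000→cut S868 F1391: (4.04,93.37) → (5.61,104.34) → (14.48,110.99) → (25.45,109.42) → (32.10,100.55) → (30.53,89.58) → (21.66,82.93) → (10.69,84.50) → (4.04,93.37) (closed)

[8] `<path>` open polyline, #0000ff→engrave S225 F3018: (34.85,63.00) → (29.44,79.25) → (47.36,40.96)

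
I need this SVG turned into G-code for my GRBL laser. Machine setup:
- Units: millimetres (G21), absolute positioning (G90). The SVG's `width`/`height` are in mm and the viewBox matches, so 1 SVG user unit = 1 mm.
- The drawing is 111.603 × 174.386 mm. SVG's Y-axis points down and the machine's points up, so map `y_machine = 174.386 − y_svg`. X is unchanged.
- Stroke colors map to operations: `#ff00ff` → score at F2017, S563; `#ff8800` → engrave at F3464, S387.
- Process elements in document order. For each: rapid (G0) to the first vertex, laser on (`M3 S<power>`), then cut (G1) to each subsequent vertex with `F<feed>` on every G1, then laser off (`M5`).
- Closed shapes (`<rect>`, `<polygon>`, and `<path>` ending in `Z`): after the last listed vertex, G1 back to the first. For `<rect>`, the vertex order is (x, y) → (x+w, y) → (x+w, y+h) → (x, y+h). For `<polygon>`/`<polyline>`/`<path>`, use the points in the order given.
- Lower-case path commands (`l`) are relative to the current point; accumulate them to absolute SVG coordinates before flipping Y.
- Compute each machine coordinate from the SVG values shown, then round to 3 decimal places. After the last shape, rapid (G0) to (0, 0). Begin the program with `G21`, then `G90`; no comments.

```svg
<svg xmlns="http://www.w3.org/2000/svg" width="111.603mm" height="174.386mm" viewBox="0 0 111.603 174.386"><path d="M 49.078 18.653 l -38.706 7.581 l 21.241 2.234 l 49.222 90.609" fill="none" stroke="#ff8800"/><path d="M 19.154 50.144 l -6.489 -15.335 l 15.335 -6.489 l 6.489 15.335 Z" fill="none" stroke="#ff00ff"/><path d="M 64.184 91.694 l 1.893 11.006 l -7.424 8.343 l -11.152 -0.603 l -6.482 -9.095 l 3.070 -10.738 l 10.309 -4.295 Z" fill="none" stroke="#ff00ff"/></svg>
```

viewBox `0 0 111.603 174.386` with mm width/height → 1 unit = 1 mm. Flip: y_m = 174.386 − y_svg.

**Shape 1** — `<path>` open polyline, stroke `#ff8800` → engrave (S387, F3464). Machine vertices: (49.078,155.733) → (10.372,148.152) → (31.613,145.918) → (80.835,55.309). Open path.

**Shape 2** — `<path>` regular polygon, stroke `#ff00ff` → score (S563, F2017). Machine vertices: (19.154,124.242) → (12.665,139.577) → (28.000,146.066) → (34.489,130.731) → (19.154,124.242). Closed: final G1 returns to the first vertex.

**Shape 3** — `<path>` regular polygon, stroke `#ff00ff` → score (S563, F2017). Machine vertices: (64.184,82.692) → (66.077,71.686) → (58.653,63.343) → (47.501,63.946) → (41.019,73.041) → (44.089,83.779) → (54.398,88.074) → (64.184,82.692). Closed: final G1 returns to the first vertex.

G21
G90
G0 X49.078 Y155.733
M3 S387
G1 X10.372 Y148.152 F3464
G1 X31.613 Y145.918 F3464
G1 X80.835 Y55.309 F3464
M5
G0 X19.154 Y124.242
M3 S563
G1 X12.665 Y139.577 F2017
G1 X28.000 Y146.066 F2017
G1 X34.489 Y130.731 F2017
G1 X19.154 Y124.242 F2017
M5
G0 X64.184 Y82.692
M3 S563
G1 X66.077 Y71.686 F2017
G1 X58.653 Y63.343 F2017
G1 X47.501 Y63.946 F2017
G1 X41.019 Y73.041 F2017
G1 X44.089 Y83.779 F2017
G1 X54.398 Y88.074 F2017
G1 X64.184 Y82.692 F2017
M5
G0 X0.000 Y0.000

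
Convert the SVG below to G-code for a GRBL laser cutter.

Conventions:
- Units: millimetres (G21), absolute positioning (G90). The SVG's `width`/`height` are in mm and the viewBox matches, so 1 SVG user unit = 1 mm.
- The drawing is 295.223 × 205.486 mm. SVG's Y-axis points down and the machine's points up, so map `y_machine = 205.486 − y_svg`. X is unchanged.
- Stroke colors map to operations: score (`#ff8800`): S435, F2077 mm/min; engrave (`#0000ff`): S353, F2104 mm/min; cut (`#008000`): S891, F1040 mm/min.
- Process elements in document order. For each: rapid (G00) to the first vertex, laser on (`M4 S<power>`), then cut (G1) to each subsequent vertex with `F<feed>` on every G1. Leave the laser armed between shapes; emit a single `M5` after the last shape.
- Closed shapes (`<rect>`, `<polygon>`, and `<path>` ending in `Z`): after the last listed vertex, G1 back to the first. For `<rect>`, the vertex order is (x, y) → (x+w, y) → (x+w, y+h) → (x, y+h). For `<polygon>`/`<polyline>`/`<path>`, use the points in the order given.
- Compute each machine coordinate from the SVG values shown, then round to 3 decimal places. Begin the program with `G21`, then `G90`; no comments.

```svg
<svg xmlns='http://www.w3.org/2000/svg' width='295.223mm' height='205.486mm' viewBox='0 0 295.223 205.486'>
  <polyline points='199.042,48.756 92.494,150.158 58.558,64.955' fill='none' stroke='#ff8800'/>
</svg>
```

G21
G90
G00 X199.042 Y156.730
M4 S435
G1 X92.494 Y55.328 F2077
G1 X58.558 Y140.531 F2077
M5

1 u = 1 mm; y_m = 205.486 − y.

[1] `<polyline>` open polyline, #ff8800→score S435 F2077: (199.042,156.730) → (92.494,55.328) → (58.558,140.531)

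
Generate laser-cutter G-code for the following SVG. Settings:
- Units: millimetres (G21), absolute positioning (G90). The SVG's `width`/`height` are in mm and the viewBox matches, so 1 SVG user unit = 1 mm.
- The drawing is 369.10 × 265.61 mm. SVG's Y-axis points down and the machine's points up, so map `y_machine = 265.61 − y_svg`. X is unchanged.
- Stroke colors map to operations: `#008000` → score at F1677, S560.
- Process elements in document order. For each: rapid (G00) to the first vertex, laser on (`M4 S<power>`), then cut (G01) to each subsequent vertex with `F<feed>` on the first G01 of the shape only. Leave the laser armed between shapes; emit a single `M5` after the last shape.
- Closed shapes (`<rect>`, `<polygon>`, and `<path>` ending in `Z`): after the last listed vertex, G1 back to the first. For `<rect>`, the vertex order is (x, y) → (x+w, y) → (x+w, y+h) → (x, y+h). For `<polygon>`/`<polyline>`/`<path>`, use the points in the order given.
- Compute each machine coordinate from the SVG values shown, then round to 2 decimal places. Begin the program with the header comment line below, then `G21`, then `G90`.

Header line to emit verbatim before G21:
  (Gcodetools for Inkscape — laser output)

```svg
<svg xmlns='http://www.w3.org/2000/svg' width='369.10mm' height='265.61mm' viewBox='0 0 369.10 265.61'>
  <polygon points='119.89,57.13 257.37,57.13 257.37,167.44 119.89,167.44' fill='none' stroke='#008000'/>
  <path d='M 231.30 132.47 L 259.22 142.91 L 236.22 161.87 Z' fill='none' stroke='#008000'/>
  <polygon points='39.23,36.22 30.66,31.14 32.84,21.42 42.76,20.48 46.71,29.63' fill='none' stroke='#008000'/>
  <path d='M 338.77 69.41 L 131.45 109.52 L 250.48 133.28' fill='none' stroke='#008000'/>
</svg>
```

(Gcodetools for Inkscape — laser output)
G21
G90
G00 X119.89 Y208.48
M4 S560
G01 X257.37 Y208.48 F1677
G01 X257.37 Y98.17
G01 X119.89 Y98.17
G01 X119.89 Y208.48
G00 X231.30 Y133.14
M4 S560
G01 X259.22 Y122.70 F1677
G01 X236.22 Y103.74
G01 X231.30 Y133.14
G00 X39.23 Y229.39
M4 S560
G01 X30.66 Y234.47 F1677
G01 X32.84 Y244.19
G01 X42.76 Y245.13
G01 X46.71 Y235.98
G01 X39.23 Y229.39
G00 X338.77 Y196.20
M4 S560
G01 X131.45 Y156.09 F1677
G01 X250.48 Y132.33
M5

viewBox `0 0 369.10 265.61` with mm width/height → 1 unit = 1 mm. Flip: y_m = 265.61 − y_svg.

**Shape 1** — `<polygon>` rectangle, stroke `#008000` → score (S560, F1677). Machine vertices: (119.89,208.48) → (257.37,208.48) → (257.37,98.17) → (119.89,98.17) → (119.89,208.48). Closed: final G1 returns to the first vertex.

**Shape 2** — `<path>` regular polygon, stroke `#008000` → score (S560, F1677). Machine vertices: (231.30,133.14) → (259.22,122.70) → (236.22,103.74) → (231.30,133.14). Closed: final G1 returns to the first vertex.

**Shape 3** — `<polygon>` regular polygon, stroke `#008000` → score (S560, F1677). Machine vertices: (39.23,229.39) → (30.66,234.47) → (32.84,244.19) → (42.76,245.13) → (46.71,235.98) → (39.23,229.39). Closed: final G1 returns to the first vertex.

**Shape 4** — `<path>` open polyline, stroke `#008000` → score (S560, F1677). Machine vertices: (338.77,196.20) → (131.45,156.09) → (250.48,132.33). Open path.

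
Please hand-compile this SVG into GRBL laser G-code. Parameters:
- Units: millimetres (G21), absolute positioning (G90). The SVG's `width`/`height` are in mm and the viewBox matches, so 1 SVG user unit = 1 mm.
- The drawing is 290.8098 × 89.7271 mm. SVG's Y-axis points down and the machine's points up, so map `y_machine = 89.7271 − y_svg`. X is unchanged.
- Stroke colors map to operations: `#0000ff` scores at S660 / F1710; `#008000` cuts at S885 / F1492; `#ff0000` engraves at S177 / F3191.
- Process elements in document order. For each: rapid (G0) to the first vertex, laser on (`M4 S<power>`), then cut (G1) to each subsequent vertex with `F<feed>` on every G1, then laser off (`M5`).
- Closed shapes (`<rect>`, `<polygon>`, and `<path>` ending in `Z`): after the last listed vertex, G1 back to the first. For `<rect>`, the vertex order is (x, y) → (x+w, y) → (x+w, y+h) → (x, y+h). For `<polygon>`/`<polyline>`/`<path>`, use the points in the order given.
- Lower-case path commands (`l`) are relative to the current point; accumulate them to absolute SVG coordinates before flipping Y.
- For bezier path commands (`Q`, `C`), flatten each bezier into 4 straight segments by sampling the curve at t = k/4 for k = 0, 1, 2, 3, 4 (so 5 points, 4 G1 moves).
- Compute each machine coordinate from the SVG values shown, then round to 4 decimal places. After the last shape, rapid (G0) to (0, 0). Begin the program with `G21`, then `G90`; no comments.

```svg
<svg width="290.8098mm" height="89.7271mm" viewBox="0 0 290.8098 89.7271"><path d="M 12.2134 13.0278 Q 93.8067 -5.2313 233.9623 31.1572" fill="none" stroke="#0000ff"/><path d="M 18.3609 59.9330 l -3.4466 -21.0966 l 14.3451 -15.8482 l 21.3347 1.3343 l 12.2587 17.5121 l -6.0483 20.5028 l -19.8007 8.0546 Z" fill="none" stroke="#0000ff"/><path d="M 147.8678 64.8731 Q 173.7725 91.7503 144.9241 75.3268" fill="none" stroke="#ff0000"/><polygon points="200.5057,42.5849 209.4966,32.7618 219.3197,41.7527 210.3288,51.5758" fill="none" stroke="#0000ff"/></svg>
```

viewBox `0 0 290.8098 89.7271` with mm width/height → 1 unit = 1 mm. Flip: y_m = 89.7271 − y_svg.

**Shape 1** — `<path>` quadratic bezier, stroke `#0000ff` → score (S660, F1710). Control points (SVG): P0=(12.2134,13.0278), P1=(93.8067,-5.2313), P2=(233.9623,31.1572); sampled at t=k/4. Machine vertices: (12.2134,76.6993) → (56.6702,82.4134) → (108.4473,81.2965) → (167.5446,73.3487) → (233.9623,58.5699). Open path.

**Shape 2** — `<path>` regular polygon, stroke `#0000ff` → score (S660, F1710). Machine vertices: (18.3609,29.7941) → (14.9143,50.8907) → (29.2594,66.7389) → (50.5941,65.4046) → (62.8528,47.8925) → (56.8045,27.3897) → (37.0038,19.3351) → (18.3609,29.7941). Closed: final G1 returns to the first vertex.

**Shape 3** — `<path>` quadratic bezier, stroke `#ff0000` → engrave (S177, F3191). Control points (SVG): P0=(147.8678,64.8731), P1=(173.7725,91.7503), P2=(144.9241,75.3268); sampled at t=k/4. Machine vertices: (147.8678,24.8540) → (157.3981,14.1217) → (160.0842,8.8020) → (155.9262,8.8948) → (144.9241,14.4003). Open path.

**Shape 4** — `<polygon>` regular polygon, stroke `#0000ff` → score (S660, F1710). Machine vertices: (200.5057,47.1422) → (209.4966,56.9653) → (219.3197,47.9744) → (210.3288,38.1513) → (200.5057,47.1422). Closed: final G1 returns to the first vertex.

G21
G90
G0 X12.2134 Y76.6993
M4 S660
G1 X56.6702 Y82.4134 F1710
G1 X108.4473 Y81.2965 F1710
G1 X167.5446 Y73.3487 F1710
G1 X233.9623 Y58.5699 F1710
M5
G0 X18.3609 Y29.7941
M4 S660
G1 X14.9143 Y50.8907 F1710
G1 X29.2594 Y66.7389 F1710
G1 X50.5941 Y65.4046 F1710
G1 X62.8528 Y47.8925 F1710
G1 X56.8045 Y27.3897 F1710
G1 X37.0038 Y19.3351 F1710
G1 X18.3609 Y29.7941 F1710
M5
G0 X147.8678 Y24.8540
M4 S177
G1 X157.3981 Y14.1217 F3191
G1 X160.0842 Y8.8020 F3191
G1 X155.9262 Y8.8948 F3191
G1 X144.9241 Y14.4003 F3191
M5
G0 X200.5057 Y47.1422
M4 S660
G1 X209.4966 Y56.9653 F1710
G1 X219.3197 Y47.9744 F1710
G1 X210.3288 Y38.1513 F1710
G1 X200.5057 Y47.1422 F1710
M5
G0 X0.0000 Y0.0000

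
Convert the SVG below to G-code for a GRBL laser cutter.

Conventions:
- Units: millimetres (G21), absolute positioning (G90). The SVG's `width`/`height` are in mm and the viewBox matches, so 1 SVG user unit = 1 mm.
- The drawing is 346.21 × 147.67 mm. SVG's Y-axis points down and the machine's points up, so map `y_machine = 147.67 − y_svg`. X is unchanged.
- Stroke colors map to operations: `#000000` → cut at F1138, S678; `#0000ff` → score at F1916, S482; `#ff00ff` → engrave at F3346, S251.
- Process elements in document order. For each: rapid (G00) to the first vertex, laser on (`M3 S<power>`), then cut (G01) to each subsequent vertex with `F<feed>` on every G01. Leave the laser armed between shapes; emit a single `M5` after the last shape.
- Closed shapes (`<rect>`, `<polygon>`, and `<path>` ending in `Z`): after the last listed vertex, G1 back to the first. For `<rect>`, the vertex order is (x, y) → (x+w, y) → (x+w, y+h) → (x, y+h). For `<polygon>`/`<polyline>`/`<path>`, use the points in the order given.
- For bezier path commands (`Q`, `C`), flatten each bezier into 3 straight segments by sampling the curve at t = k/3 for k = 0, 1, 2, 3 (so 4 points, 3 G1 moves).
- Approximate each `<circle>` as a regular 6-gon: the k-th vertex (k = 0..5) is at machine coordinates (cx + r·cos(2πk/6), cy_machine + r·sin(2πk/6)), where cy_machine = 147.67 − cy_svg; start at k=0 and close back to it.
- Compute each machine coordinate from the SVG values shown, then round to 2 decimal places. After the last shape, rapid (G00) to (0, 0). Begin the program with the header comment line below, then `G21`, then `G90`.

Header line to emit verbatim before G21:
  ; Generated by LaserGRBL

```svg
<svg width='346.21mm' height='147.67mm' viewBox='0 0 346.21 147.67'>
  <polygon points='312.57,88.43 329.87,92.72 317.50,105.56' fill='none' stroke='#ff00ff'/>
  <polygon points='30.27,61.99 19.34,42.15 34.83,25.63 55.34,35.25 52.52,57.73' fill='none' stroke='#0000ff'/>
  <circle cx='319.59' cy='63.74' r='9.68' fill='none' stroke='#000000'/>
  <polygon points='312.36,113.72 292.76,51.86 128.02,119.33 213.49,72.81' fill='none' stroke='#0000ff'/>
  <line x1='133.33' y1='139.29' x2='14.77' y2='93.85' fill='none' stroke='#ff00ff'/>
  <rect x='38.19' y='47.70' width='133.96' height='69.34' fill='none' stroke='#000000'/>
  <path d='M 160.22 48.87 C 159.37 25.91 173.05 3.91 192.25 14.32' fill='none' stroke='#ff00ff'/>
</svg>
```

viewBox `0 0 346.21 147.67` with mm width/height → 1 unit = 1 mm. Flip: y_m = 147.67 − y_svg.

**Shape 1** — `<polygon>` regular polygon, stroke `#ff00ff` → engrave (S251, F3346). Machine vertices: (312.57,59.24) → (329.87,54.95) → (317.50,42.11) → (312.57,59.24). Closed: final G1 returns to the first vertex.

**Shape 2** — `<polygon>` regular polygon, stroke `#0000ff` → score (S482, F1916). Machine vertices: (30.27,85.68) → (19.34,105.52) → (34.83,122.04) → (55.34,112.42) → (52.52,89.94) → (30.27,85.68). Closed: final G1 returns to the first vertex.

**Shape 3** — `<circle>` circle, stroke `#000000` → cut (S678, F1138). Machine vertices: (329.27,83.93) → (324.43,92.31) → (314.75,92.31) → (309.91,83.93) → (314.75,75.55) → (324.43,75.55) → (329.27,83.93). Closed: final G1 returns to the first vertex.

**Shape 4** — `<polygon>` closed polygon, stroke `#0000ff` → score (S482, F1916). Machine vertices: (312.36,33.95) → (292.76,95.81) → (128.02,28.34) → (213.49,74.86) → (312.36,33.95). Closed: final G1 returns to the first vertex.

**Shape 5** — `<line>` line segment, stroke `#ff00ff` → engrave (S251, F3346). Machine vertices: (133.33,8.38) → (14.77,53.82). Open path.

**Shape 6** — `<rect>` rectangle, stroke `#000000` → cut (S678, F1138). Machine vertices: (38.19,99.97) → (172.15,99.97) → (172.15,30.63) → (38.19,30.63) → (38.19,99.97). Closed: final G1 returns to the first vertex.

**Shape 7** — `<path>` cubic bezier, stroke `#ff00ff` → engrave (S251, F3346). Control points (SVG): P0=(160.22,48.87), P1=(159.37,25.91), P2=(173.05,3.91), P3=(192.25,14.32); sampled at t=k/3. Machine vertices: (160.22,98.80) → (163.88,120.28) → (175.22,134.12) → (192.25,133.35). Open path.

; Generated by LaserGRBL
G21
G90
G00 X312.57 Y59.24
M3 S251
G01 X329.87 Y54.95 F3346
G01 X317.50 Y42.11 F3346
G01 X312.57 Y59.24 F3346
G00 X30.27 Y85.68
M3 S482
G01 X19.34 Y105.52 F1916
G01 X34.83 Y122.04 F1916
G01 X55.34 Y112.42 F1916
G01 X52.52 Y89.94 F1916
G01 X30.27 Y85.68 F1916
G00 X329.27 Y83.93
M3 S678
G01 X324.43 Y92.31 F1138
G01 X314.75 Y92.31 F1138
G01 X309.91 Y83.93 F1138
G01 X314.75 Y75.55 F1138
G01 X324.43 Y75.55 F1138
G01 X329.27 Y83.93 F1138
G00 X312.36 Y33.95
M3 S482
G01 X292.76 Y95.81 F1916
G01 X128.02 Y28.34 F1916
G01 X213.49 Y74.86 F1916
G01 X312.36 Y33.95 F1916
G00 X133.33 Y8.38
M3 S251
G01 X14.77 Y53.82 F3346
G00 X38.19 Y99.97
M3 S678
G01 X172.15 Y99.97 F1138
G01 X172.15 Y30.63 F1138
G01 X38.19 Y30.63 F1138
G01 X38.19 Y99.97 F1138
G00 X160.22 Y98.80
M3 S251
G01 X163.88 Y120.28 F3346
G01 X175.22 Y134.12 F3346
G01 X192.25 Y133.35 F3346
M5
G00 X0.00 Y0.00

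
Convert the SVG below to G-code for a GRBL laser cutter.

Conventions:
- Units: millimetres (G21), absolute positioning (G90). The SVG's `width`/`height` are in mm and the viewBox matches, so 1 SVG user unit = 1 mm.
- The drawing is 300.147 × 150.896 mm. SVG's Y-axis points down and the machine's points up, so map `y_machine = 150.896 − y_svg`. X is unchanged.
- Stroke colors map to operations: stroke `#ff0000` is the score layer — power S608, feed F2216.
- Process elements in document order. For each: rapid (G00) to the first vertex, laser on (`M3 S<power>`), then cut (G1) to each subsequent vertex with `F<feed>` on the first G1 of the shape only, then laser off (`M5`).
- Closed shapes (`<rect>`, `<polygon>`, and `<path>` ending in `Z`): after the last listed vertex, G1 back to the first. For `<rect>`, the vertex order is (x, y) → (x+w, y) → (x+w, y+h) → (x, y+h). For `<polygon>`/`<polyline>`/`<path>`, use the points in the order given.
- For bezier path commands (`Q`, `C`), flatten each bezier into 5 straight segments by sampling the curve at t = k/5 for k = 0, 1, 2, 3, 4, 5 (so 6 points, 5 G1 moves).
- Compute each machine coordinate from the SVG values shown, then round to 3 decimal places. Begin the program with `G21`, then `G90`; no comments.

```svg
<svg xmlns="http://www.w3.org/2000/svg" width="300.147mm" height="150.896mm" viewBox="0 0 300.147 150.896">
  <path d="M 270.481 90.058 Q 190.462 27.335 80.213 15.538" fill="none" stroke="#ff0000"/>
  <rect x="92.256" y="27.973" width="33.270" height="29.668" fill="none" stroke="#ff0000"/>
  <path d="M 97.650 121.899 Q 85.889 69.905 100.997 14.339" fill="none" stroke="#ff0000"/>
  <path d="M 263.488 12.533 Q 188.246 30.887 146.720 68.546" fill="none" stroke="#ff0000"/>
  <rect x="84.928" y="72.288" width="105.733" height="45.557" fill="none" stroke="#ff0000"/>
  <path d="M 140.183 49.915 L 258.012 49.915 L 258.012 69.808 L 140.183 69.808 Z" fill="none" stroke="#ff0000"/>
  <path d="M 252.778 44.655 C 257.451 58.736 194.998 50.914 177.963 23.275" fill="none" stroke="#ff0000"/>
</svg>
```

1 u = 1 mm; y_m = 150.896 − y.

[1] `<path>` quadratic bezier, #ff0000→score S608 F2216: (270.481,60.838) → (237.264,83.890) → (201.629,102.868) → (163.575,117.772) → (123.103,128.602) → (80.213,135.358)

[2] `<rect>` rectangle, #ff0000→score S608 F2216: (92.256,122.923) → (125.526,122.923) → (125.526,93.255) → (92.256,93.255) → (92.256,122.923) (closed)

[3] `<path>` quadratic bezier, #ff0000→score S608 F2216: (97.650,28.997) → (94.020,49.937) → (92.540,71.164) → (93.210,92.676) → (96.029,114.473) → (100.997,136.557)

[4] `<path>` quadratic bezier, #ff0000→score S608 F2216: (263.488,138.363) → (234.740,130.249) → (208.689,120.591) → (185.335,109.388) → (164.679,96.641) → (146.720,82.350)

[5] `<rect>` rectangle, #ff0000→score S608 F2216: (84.928,78.608) → (190.661,78.608) → (190.661,33.051) → (84.928,33.051) → (84.928,78.608) (closed)

[6] `<path>` rectangle, #ff0000→score S608 F2216: (140.183,100.981) → (258.012,100.981) → (258.012,81.088) → (140.183,81.088) → (140.183,100.981) (closed)

[7] `<path>` cubic bezier, #ff0000→score S608 F2216: (252.778,106.241) → (248.427,100.404) → (233.368,99.724) → (213.003,104.100) → (192.734,113.432) → (177.963,127.621)

G21
G90
G00 X270.481 Y60.838
M3 S608
G1 X237.264 Y83.890 F2216
G1 X201.629 Y102.868
G1 X163.575 Y117.772
G1 X123.103 Y128.602
G1 X80.213 Y135.358
M5
G00 X92.256 Y122.923
M3 S608
G1 X125.526 Y122.923 F2216
G1 X125.526 Y93.255
G1 X92.256 Y93.255
G1 X92.256 Y122.923
M5
G00 X97.650 Y28.997
M3 S608
G1 X94.020 Y49.937 F2216
G1 X92.540 Y71.164
G1 X93.210 Y92.676
G1 X96.029 Y114.473
G1 X100.997 Y136.557
M5
G00 X263.488 Y138.363
M3 S608
G1 X234.740 Y130.249 F2216
G1 X208.689 Y120.591
G1 X185.335 Y109.388
G1 X164.679 Y96.641
G1 X146.720 Y82.350
M5
G00 X84.928 Y78.608
M3 S608
G1 X190.661 Y78.608 F2216
G1 X190.661 Y33.051
G1 X84.928 Y33.051
G1 X84.928 Y78.608
M5
G00 X140.183 Y100.981
M3 S608
G1 X258.012 Y100.981 F2216
G1 X258.012 Y81.088
G1 X140.183 Y81.088
G1 X140.183 Y100.981
M5
G00 X252.778 Y106.241
M3 S608
G1 X248.427 Y100.404 F2216
G1 X233.368 Y99.724
G1 X213.003 Y104.100
G1 X192.734 Y113.432
G1 X177.963 Y127.621
M5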